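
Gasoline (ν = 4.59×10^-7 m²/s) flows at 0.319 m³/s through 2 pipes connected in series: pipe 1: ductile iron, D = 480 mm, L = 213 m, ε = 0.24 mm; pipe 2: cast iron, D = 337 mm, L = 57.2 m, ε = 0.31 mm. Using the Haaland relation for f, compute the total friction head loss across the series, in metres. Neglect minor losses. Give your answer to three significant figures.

Pipe 1: V = 1.763 m/s, Re = 1.84×10^6, ε/D = 5.00×10^-4, f = 0.01698, h_1 = f(L/D)V²/2g = 1.193 m
Pipe 2: V = 3.576 m/s, Re = 2.63×10^6, ε/D = 9.20×10^-4, f = 0.01939, h_2 = f(L/D)V²/2g = 2.146 m
Series → Q common, losses add: H = Σh = 3.339 m

H ≈ 3.34 m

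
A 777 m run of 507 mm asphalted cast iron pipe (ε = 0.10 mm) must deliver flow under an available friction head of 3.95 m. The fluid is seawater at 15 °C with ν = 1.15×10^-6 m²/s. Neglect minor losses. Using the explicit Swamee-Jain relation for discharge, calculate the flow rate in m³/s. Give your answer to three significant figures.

Swamee-Jain (Type II): Q = -0.965·√(gD⁵h_f/L)·ln[ε/(3.7D) + √(3.17ν²L/(gD³h_f))]
√(gD⁵h_f/L) = √(9.81·0.507⁵·3.95/777) = 0.04087
ε/(3.7D) = 5.33×10^-5; √(3.17ν²L/(gD³h_f)) = 2.54×10^-5
Q = -0.965·0.04087·ln(7.871×10^-5) = 0.3727 m³/s
Check: V = 1.85 m/s, Re = 8.14×10^5, f = 0.01493, h_f = 3.97 m ≈ 3.95 m ✓

Q ≈ 0.373 m³/s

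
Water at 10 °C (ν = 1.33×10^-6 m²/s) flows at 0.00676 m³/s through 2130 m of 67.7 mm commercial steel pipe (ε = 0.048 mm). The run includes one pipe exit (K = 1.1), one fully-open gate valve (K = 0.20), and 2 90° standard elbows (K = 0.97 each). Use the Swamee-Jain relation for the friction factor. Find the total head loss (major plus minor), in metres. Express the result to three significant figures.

V = 4Q/(πD²) = 1.878 m/s; V²/2g = 0.1797 m
Re = 9.56×10^4, ε/D = 7.09×10^-4 → f = 0.02138 (Swamee-Jain)
Major: h_f = f(L/D)·V²/2g = 0.02138·31462·0.1797 = 120.9 m
Minor: ΣK = 3.24; h_m = ΣK·V²/2g = 0.5824 m
Total H_L = 120.9 + 0.5824 = 121.5 m

H_L ≈ 121 m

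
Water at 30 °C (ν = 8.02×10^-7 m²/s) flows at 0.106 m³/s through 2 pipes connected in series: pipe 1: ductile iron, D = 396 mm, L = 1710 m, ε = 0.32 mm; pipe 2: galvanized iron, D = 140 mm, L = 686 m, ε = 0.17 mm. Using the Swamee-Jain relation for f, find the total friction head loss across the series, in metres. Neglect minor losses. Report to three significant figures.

Pipe 1: V = 0.8606 m/s, Re = 4.25×10^5, ε/D = 8.08×10^-4, f = 0.01959, h_1 = f(L/D)V²/2g = 3.194 m
Pipe 2: V = 6.886 m/s, Re = 1.20×10^6, ε/D = 0.00121, f = 0.02090, h_2 = f(L/D)V²/2g = 247.4 m
Series → Q common, losses add: H = Σh = 250.6 m

H ≈ 251 m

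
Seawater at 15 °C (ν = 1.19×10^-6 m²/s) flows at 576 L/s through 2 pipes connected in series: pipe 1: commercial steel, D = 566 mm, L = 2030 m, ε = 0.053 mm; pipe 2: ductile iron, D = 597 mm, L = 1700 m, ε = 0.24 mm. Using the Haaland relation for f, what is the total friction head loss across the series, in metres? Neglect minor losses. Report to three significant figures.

Pipe 1: V = 2.289 m/s, Re = 1.09×10^6, ε/D = 9.36×10^-5, f = 0.01314, h_1 = f(L/D)V²/2g = 12.59 m
Pipe 2: V = 2.058 m/s, Re = 1.03×10^6, ε/D = 4.02×10^-4, f = 0.01644, h_2 = f(L/D)V²/2g = 10.10 m
Series → Q common, losses add: H = Σh = 22.69 m

H ≈ 22.7 m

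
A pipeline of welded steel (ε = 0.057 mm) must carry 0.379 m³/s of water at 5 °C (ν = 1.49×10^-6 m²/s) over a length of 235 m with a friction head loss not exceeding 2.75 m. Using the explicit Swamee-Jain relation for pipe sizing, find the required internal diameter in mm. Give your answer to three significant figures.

Swamee-Jain (Type III): D = 0.66·[ε^1.25·(LQ²/(gh_f))^4.75 + ν·Q^9.4·(L/(gh_f))^5.2]^0.04
LQ²/(gh_f) = 1.251; L/(gh_f) = 8.711
Term 1 = ε^1.25·(…)^4.75 = 1.44×10^-5; Term 2 = ν·Q^9.4·(…)^5.2 = 1.26×10^-5
D = 0.66·(1.44×10^-5 + 1.26×10^-5)^0.04 = 0.4333 m = 433 mm
Check: V = 2.57 m/s, Re = 7.47×10^5, f = 0.01427, h_f = 2.61 m ≈ 2.75 m ✓

D ≈ 433 mm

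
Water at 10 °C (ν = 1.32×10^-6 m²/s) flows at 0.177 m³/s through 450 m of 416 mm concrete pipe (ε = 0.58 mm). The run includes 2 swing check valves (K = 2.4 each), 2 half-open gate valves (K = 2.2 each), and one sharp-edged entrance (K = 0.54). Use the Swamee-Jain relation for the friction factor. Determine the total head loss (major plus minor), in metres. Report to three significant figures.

V = 4Q/(πD²) = 1.302 m/s; V²/2g = 0.08644 m
Re = 4.10×10^5, ε/D = 0.00139 → f = 0.02203 (Swamee-Jain)
Major: h_f = f(L/D)·V²/2g = 0.02203·1082·0.08644 = 2.060 m
Minor: ΣK = 9.74; h_m = ΣK·V²/2g = 0.8419 m
Total H_L = 2.060 + 0.8419 = 2.902 m

H_L ≈ 2.90 m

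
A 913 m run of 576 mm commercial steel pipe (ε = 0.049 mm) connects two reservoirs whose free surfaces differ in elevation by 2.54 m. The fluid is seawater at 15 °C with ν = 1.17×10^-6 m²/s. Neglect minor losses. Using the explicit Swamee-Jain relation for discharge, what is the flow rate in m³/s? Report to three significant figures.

Q ≈ 0.396 m³/s

Swamee-Jain (Type II): Q = -0.965·√(gD⁵h_f/L)·ln[ε/(3.7D) + √(3.17ν²L/(gD³h_f))]
√(gD⁵h_f/L) = √(9.81·0.576⁵·2.54/913) = 0.04160
ε/(3.7D) = 2.30×10^-5; √(3.17ν²L/(gD³h_f)) = 2.88×10^-5
Q = -0.965·0.04160·ln(5.184×10^-5) = 0.3961 m³/s
Check: V = 1.52 m/s, Re = 7.48×10^5, f = 0.01366, h_f = 2.55 m ≈ 2.54 m ✓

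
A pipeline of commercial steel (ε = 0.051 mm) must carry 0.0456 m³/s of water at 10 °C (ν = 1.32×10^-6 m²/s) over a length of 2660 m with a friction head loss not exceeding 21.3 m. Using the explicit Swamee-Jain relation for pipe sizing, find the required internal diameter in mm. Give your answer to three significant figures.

D ≈ 209 mm

Swamee-Jain (Type III): D = 0.66·[ε^1.25·(LQ²/(gh_f))^4.75 + ν·Q^9.4·(L/(gh_f))^5.2]^0.04
LQ²/(gh_f) = 0.02647; L/(gh_f) = 12.73
Term 1 = ε^1.25·(…)^4.75 = 1.39×10^-13; Term 2 = ν·Q^9.4·(…)^5.2 = 1.82×10^-13
D = 0.66·(1.39×10^-13 + 1.82×10^-13)^0.04 = 0.2088 m = 209 mm
Check: V = 1.33 m/s, Re = 2.11×10^5, f = 0.01732, h_f = 19.9 m ≈ 21.3 m ✓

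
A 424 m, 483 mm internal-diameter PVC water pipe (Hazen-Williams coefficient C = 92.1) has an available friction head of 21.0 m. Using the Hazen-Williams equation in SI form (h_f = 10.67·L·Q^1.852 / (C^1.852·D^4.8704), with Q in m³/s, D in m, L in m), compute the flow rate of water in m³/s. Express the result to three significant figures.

Rearranging: Q = [h_f·C^1.852·D^4.8704 / (10.67·L)]^(1/1.852)
Q = [21.0·92.1^1.852·0.483^4.8704 / (10.67·424)]^0.540 = 0.7468 m³/s

Q ≈ 0.747 m³/s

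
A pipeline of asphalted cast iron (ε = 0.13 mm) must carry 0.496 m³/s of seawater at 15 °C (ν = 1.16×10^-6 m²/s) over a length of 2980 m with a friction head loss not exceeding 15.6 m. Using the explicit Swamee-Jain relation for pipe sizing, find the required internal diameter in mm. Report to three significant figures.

Swamee-Jain (Type III): D = 0.66·[ε^1.25·(LQ²/(gh_f))^4.75 + ν·Q^9.4·(L/(gh_f))^5.2]^0.04
LQ²/(gh_f) = 4.791; L/(gh_f) = 19.47
Term 1 = ε^1.25·(…)^4.75 = 0.0237; Term 2 = ν·Q^9.4·(…)^5.2 = 0.00807
D = 0.66·(0.0237 + 0.00807)^0.04 = 0.5749 m = 575 mm
Check: V = 1.91 m/s, Re = 9.47×10^5, f = 0.01509, h_f = 14.6 m ≈ 15.6 m ✓

D ≈ 575 mm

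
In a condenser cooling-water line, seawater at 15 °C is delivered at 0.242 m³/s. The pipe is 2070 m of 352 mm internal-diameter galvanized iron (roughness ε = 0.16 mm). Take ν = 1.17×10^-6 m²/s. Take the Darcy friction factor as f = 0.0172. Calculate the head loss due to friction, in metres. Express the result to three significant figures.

V = 4Q/(πD²) = 4·0.242/(π·0.352²) = 2.487 m/s
h_f = f(L/D)V²/(2g) = 0.01720·(2070/0.352)·2.487²/(2·9.81) = 31.88 m

h_f ≈ 31.9 m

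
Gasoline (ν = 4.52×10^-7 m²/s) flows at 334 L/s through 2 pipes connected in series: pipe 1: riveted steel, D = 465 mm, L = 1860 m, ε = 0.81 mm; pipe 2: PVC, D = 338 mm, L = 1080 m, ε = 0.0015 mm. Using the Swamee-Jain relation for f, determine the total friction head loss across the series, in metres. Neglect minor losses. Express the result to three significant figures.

Pipe 1: V = 1.967 m/s, Re = 2.02×10^6, ε/D = 0.00174, f = 0.02273, h_1 = f(L/D)V²/2g = 17.93 m
Pipe 2: V = 3.722 m/s, Re = 2.78×10^6, ε/D = 4.44×10^-6, f = 0.01005, h_2 = f(L/D)V²/2g = 22.68 m
Series → Q common, losses add: H = Σh = 40.61 m

H ≈ 40.6 m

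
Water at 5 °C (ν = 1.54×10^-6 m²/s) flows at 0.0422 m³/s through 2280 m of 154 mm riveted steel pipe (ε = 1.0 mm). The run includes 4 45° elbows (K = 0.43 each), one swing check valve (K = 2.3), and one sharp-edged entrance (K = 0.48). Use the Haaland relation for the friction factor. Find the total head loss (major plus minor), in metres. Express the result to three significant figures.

H_L ≈ 130 m

V = 4Q/(πD²) = 2.266 m/s; V²/2g = 0.2616 m
Re = 2.27×10^5, ε/D = 0.00649 → f = 0.03331 (Haaland)
Major: h_f = f(L/D)·V²/2g = 0.03331·14805·0.2616 = 129.0 m
Minor: ΣK = 4.50; h_m = ΣK·V²/2g = 1.177 m
Total H_L = 129.0 + 1.177 = 130.2 m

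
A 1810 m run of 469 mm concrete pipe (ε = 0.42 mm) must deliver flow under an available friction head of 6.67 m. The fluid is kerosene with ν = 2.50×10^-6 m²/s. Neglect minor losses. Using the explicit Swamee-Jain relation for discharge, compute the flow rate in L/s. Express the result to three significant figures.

Q ≈ 223 L/s

Swamee-Jain (Type II): Q = -0.965·√(gD⁵h_f/L)·ln[ε/(3.7D) + √(3.17ν²L/(gD³h_f))]
√(gD⁵h_f/L) = √(9.81·0.469⁵·6.67/1810) = 0.02864
ε/(3.7D) = 2.42×10^-4; √(3.17ν²L/(gD³h_f)) = 7.29×10^-5
Q = -0.965·0.02864·ln(3.149×10^-4) = 0.2229 m³/s
Check: V = 1.29 m/s, Re = 2.42×10^5, f = 0.02053, h_f = 6.72 m ≈ 6.67 m ✓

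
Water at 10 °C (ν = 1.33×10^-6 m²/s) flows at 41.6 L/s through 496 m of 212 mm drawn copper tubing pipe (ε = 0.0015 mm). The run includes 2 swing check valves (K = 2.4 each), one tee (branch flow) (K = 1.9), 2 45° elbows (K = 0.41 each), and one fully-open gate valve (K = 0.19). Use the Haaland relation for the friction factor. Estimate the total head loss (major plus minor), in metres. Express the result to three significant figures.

V = 4Q/(πD²) = 1.179 m/s; V²/2g = 0.07079 m
Re = 1.88×10^5, ε/D = 7.08×10^-6 → f = 0.01573 (Haaland)
Major: h_f = f(L/D)·V²/2g = 0.01573·2340·0.07079 = 2.605 m
Minor: ΣK = 7.71; h_m = ΣK·V²/2g = 0.5458 m
Total H_L = 2.605 + 0.5458 = 3.151 m

H_L ≈ 3.15 m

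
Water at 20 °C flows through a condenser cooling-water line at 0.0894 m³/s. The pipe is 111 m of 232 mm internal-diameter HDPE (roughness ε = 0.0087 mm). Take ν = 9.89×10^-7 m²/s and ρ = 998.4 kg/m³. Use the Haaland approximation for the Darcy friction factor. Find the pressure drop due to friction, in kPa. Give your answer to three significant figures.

Δp ≈ 14.5 kPa

V = 4Q/(πD²) = 4·0.0894/(π·0.232²) = 2.115 m/s
Re = VD/ν = 2.115·0.232/9.89×10^-7 = 4.96×10^5 → turbulent
ε/D = 0.0087/232 = 3.75×10^-5
Haaland: f = 0.01353
h_f = f(L/D)V²/(2g) = 0.01353·(111/0.232)·2.115²/(2·9.81) = 1.476 m
Δp = ρg·h_f = 998.4·9.81·1.476 = 14.46 kPa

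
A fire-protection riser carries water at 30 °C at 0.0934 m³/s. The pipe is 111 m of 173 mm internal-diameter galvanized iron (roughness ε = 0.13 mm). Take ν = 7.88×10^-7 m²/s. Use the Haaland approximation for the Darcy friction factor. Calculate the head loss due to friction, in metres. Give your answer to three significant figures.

V = 4Q/(πD²) = 4·0.0934/(π·0.173²) = 3.973 m/s
Re = VD/ν = 3.973·0.173/7.88×10^-7 = 8.72×10^5 → turbulent
ε/D = 0.13/173 = 7.51×10^-4
Haaland: f = 0.01875
h_f = f(L/D)V²/(2g) = 0.01875·(111/0.173)·3.973²/(2·9.81) = 9.680 m

h_f ≈ 9.68 m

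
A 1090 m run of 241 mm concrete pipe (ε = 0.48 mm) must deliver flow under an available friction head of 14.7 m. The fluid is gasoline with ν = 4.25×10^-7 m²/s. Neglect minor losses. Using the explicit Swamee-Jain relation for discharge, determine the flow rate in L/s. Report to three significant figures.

Swamee-Jain (Type II): Q = -0.965·√(gD⁵h_f/L)·ln[ε/(3.7D) + √(3.17ν²L/(gD³h_f))]
√(gD⁵h_f/L) = √(9.81·0.241⁵·14.7/1090) = 0.01037
ε/(3.7D) = 5.38×10^-4; √(3.17ν²L/(gD³h_f)) = 1.76×10^-5
Q = -0.965·0.01037·ln(5.559×10^-4) = 0.07501 m³/s
Check: V = 1.64 m/s, Re = 9.32×10^5, f = 0.02367, h_f = 14.8 m ≈ 14.7 m ✓

Q ≈ 75.0 L/s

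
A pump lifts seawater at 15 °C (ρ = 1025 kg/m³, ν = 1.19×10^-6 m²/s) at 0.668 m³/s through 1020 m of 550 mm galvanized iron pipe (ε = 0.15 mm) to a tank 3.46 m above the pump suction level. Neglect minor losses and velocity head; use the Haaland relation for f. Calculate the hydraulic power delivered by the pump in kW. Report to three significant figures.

P_hyd ≈ 99.5 kW

V = 4Q/(πD²) = 2.812 m/s; Re = 1.30×10^6; ε/D = 2.73×10^-4; f = 0.01520
h_f = f(L/D)V²/2g = 11.36 m
Total head H = z + h_f = 3.46 + 11.36 = 14.82 m
P_hyd = ρgQH = 1025·9.81·0.668·14.82 = 99.54 kW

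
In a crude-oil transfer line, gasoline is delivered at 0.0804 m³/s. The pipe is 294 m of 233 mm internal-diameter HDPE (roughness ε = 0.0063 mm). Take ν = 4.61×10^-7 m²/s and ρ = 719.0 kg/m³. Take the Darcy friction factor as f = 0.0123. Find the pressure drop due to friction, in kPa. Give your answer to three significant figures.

Δp ≈ 19.8 kPa

V = 4Q/(πD²) = 4·0.0804/(π·0.233²) = 1.886 m/s
h_f = f(L/D)V²/(2g) = 0.01230·(294/0.233)·1.886²/(2·9.81) = 2.813 m
Δp = ρg·h_f = 719.0·9.81·2.813 = 19.84 kPa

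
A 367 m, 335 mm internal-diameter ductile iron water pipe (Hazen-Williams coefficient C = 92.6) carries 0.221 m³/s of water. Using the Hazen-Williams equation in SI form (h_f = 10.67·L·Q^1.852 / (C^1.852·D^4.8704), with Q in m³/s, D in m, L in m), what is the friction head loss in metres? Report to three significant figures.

h_f ≈ 11.2 m

h_f = 10.67·367·0.221^1.852 / (92.6^1.852·0.335^4.8704) = 11.21 m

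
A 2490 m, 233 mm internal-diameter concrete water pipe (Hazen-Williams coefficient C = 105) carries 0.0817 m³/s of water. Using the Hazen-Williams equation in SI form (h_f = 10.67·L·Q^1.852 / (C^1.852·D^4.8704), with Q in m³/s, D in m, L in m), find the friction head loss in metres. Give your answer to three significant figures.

h_f ≈ 55.9 m

h_f = 10.67·2490·0.0817^1.852 / (105^1.852·0.233^4.8704) = 55.95 m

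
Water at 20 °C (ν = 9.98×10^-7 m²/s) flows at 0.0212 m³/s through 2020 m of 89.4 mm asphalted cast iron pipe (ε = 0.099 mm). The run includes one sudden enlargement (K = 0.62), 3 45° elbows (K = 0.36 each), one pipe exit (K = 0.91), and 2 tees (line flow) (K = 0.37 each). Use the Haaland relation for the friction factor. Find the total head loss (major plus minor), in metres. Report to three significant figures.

H_L ≈ 277 m

V = 4Q/(πD²) = 3.377 m/s; V²/2g = 0.5814 m
Re = 3.03×10^5, ε/D = 0.00111 → f = 0.02096 (Haaland)
Major: h_f = f(L/D)·V²/2g = 0.02096·22595·0.5814 = 275.3 m
Minor: ΣK = 3.35; h_m = ΣK·V²/2g = 1.948 m
Total H_L = 275.3 + 1.948 = 277.3 m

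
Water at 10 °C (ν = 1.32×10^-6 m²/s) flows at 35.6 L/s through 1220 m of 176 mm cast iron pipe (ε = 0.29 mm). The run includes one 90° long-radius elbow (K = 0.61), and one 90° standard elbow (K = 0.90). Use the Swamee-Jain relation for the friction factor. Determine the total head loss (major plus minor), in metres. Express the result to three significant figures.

H_L ≈ 17.9 m

V = 4Q/(πD²) = 1.463 m/s; V²/2g = 0.1091 m
Re = 1.95×10^5, ε/D = 0.00165 → f = 0.02347 (Swamee-Jain)
Major: h_f = f(L/D)·V²/2g = 0.02347·6932·0.1091 = 17.75 m
Minor: ΣK = 1.51; h_m = ΣK·V²/2g = 0.1648 m
Total H_L = 17.75 + 0.1648 = 17.92 m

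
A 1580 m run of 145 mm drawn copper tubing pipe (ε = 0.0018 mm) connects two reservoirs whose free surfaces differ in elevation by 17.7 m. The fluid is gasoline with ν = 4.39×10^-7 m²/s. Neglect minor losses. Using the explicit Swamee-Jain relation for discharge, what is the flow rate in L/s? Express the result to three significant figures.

Q ≈ 25.6 L/s

Swamee-Jain (Type II): Q = -0.965·√(gD⁵h_f/L)·ln[ε/(3.7D) + √(3.17ν²L/(gD³h_f))]
√(gD⁵h_f/L) = √(9.81·0.145⁵·17.7/1580) = 0.002654
ε/(3.7D) = 3.36×10^-6; √(3.17ν²L/(gD³h_f)) = 4.27×10^-5
Q = -0.965·0.002654·ln(4.606×10^-5) = 0.02557 m³/s
Check: V = 1.55 m/s, Re = 5.12×10^5, f = 0.01324, h_f = 17.6 m ≈ 17.7 m ✓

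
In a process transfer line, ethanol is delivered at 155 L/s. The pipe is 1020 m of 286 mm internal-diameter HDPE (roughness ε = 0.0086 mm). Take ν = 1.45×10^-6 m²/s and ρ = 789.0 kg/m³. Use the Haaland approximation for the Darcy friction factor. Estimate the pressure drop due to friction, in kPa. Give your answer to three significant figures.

V = 4Q/(πD²) = 4·0.155/(π·0.286²) = 2.413 m/s
Re = VD/ν = 2.413·0.286/1.45×10^-6 = 4.76×10^5 → turbulent
ε/D = 0.0086/286 = 3.01×10^-5
Haaland: f = 0.01353
h_f = f(L/D)V²/(2g) = 0.01353·(1020/0.286)·2.413²/(2·9.81) = 14.32 m
Δp = ρg·h_f = 789.0·9.81·14.32 = 110.8 kPa

Δp ≈ 111 kPa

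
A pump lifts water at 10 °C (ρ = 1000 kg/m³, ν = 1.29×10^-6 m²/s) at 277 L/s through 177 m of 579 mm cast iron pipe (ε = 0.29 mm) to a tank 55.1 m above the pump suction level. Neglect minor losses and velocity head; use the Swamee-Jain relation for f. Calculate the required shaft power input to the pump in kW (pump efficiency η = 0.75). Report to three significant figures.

P_shaft ≈ 201 kW

V = 4Q/(πD²) = 1.052 m/s; Re = 4.72×10^5; ε/D = 5.01×10^-4; f = 0.01783
h_f = f(L/D)V²/2g = 0.3075 m
Total head H = z + h_f = 55.1 + 0.3075 = 55.41 m
P_hyd = ρgQH = 1000·9.81·0.277·55.41 = 150.6 kW
P_shaft = P_hyd/η = 150.6/0.75 = 200.8 kW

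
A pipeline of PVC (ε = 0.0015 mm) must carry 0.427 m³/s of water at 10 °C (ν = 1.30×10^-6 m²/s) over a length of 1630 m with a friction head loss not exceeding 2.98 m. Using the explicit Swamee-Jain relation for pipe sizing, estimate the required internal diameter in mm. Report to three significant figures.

Swamee-Jain (Type III): D = 0.66·[ε^1.25·(LQ²/(gh_f))^4.75 + ν·Q^9.4·(L/(gh_f))^5.2]^0.04
LQ²/(gh_f) = 10.17; L/(gh_f) = 55.76
Term 1 = ε^1.25·(…)^4.75 = 0.00319; Term 2 = ν·Q^9.4·(…)^5.2 = 0.526
D = 0.66·(0.00319 + 0.526)^0.04 = 0.6434 m = 643 mm
Check: V = 1.31 m/s, Re = 6.50×10^5, f = 0.01254, h_f = 2.79 m ≈ 2.98 m ✓

D ≈ 643 mm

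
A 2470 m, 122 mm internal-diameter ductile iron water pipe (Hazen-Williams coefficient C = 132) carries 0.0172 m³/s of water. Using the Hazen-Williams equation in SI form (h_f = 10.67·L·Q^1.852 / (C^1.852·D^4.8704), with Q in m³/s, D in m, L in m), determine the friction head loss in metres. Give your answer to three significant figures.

h_f = 10.67·2470·0.0172^1.852 / (132^1.852·0.122^4.8704) = 47.38 m

h_f ≈ 47.4 m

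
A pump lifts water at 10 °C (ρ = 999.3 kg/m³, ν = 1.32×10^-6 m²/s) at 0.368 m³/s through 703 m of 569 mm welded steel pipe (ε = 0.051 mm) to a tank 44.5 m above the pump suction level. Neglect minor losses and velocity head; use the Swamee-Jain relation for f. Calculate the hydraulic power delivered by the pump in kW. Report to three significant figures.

V = 4Q/(πD²) = 1.447 m/s; Re = 6.24×10^5; ε/D = 8.96×10^-5; f = 0.01399
h_f = f(L/D)V²/2g = 1.845 m
Total head H = z + h_f = 44.5 + 1.845 = 46.34 m
P_hyd = ρgQH = 999.3·9.81·0.368·46.34 = 167.2 kW

P_hyd ≈ 167 kW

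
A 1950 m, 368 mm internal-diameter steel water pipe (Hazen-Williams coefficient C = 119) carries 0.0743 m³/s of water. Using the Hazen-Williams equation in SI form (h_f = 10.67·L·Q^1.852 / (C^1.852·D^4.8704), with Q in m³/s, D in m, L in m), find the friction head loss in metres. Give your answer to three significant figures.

h_f = 10.67·1950·0.0743^1.852 / (119^1.852·0.368^4.8704) = 3.147 m

h_f ≈ 3.15 m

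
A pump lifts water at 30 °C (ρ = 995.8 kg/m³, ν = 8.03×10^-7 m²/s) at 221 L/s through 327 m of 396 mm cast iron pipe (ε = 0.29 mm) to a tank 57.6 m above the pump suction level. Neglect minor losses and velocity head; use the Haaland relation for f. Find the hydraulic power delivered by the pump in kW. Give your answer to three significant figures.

V = 4Q/(πD²) = 1.794 m/s; Re = 8.85×10^5; ε/D = 7.32×10^-4; f = 0.01864
h_f = f(L/D)V²/2g = 2.526 m
Total head H = z + h_f = 57.6 + 2.526 = 60.13 m
P_hyd = ρgQH = 995.8·9.81·0.221·60.13 = 129.8 kW

P_hyd ≈ 130 kW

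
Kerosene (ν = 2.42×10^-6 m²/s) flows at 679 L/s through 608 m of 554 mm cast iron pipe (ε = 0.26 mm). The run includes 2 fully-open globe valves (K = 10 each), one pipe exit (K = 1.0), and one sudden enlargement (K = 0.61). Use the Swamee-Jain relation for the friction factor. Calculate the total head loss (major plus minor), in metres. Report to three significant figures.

V = 4Q/(πD²) = 2.817 m/s; V²/2g = 0.4044 m
Re = 6.45×10^5, ε/D = 4.69×10^-4 → f = 0.01737 (Swamee-Jain)
Major: h_f = f(L/D)·V²/2g = 0.01737·1097·0.4044 = 7.709 m
Minor: ΣK = 21.6; h_m = ΣK·V²/2g = 8.739 m
Total H_L = 7.709 + 8.739 = 16.45 m

H_L ≈ 16.4 m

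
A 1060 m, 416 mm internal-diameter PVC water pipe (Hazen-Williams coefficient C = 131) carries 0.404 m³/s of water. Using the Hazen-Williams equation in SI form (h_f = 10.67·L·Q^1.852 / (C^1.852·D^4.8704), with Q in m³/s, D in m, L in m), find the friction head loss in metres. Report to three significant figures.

h_f = 10.67·1060·0.404^1.852 / (131^1.852·0.416^4.8704) = 18.13 m

h_f ≈ 18.1 m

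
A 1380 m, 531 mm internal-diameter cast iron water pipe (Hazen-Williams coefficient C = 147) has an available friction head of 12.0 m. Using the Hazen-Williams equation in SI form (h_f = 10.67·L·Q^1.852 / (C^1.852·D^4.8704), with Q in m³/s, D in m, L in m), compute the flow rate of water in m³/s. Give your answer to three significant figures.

Q ≈ 0.598 m³/s

Rearranging: Q = [h_f·C^1.852·D^4.8704 / (10.67·L)]^(1/1.852)
Q = [12.0·147^1.852·0.531^4.8704 / (10.67·1380)]^0.540 = 0.5977 m³/s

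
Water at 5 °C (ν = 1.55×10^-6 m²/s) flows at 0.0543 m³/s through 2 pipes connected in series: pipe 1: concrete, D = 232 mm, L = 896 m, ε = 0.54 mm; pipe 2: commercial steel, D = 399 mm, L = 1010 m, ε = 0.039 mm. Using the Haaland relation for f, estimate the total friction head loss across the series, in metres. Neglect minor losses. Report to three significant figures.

H ≈ 8.61 m

Pipe 1: V = 1.284 m/s, Re = 1.92×10^5, ε/D = 0.00233, f = 0.02518, h_1 = f(L/D)V²/2g = 8.178 m
Pipe 2: V = 0.4343 m/s, Re = 1.12×10^5, ε/D = 9.77×10^-5, f = 0.01788, h_2 = f(L/D)V²/2g = 0.4350 m
Series → Q common, losses add: H = Σh = 8.613 m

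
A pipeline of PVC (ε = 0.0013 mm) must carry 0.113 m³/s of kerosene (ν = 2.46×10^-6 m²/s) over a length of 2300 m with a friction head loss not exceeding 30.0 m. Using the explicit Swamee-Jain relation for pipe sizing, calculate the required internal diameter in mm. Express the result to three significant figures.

D ≈ 266 mm

Swamee-Jain (Type III): D = 0.66·[ε^1.25·(LQ²/(gh_f))^4.75 + ν·Q^9.4·(L/(gh_f))^5.2]^0.04
LQ²/(gh_f) = 0.09979; L/(gh_f) = 7.815
Term 1 = ε^1.25·(…)^4.75 = 7.73×10^-13; Term 2 = ν·Q^9.4·(…)^5.2 = 1.36×10^-10
D = 0.66·(7.73×10^-13 + 1.36×10^-10)^0.04 = 0.2661 m = 266 mm
Check: V = 2.03 m/s, Re = 2.20×10^5, f = 0.01530, h_f = 27.8 m ≈ 30.0 m ✓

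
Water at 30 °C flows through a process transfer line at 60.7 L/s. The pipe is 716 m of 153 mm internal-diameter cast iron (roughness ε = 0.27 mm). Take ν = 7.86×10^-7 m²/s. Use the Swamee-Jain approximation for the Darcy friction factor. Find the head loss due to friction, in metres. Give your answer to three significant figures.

V = 4Q/(πD²) = 4·0.0607/(π·0.153²) = 3.302 m/s
Re = VD/ν = 3.302·0.153/7.86×10^-7 = 6.43×10^5 → turbulent
ε/D = 0.27/153 = 0.00176
Swamee-Jain: f = 0.02307
h_f = f(L/D)V²/(2g) = 0.02307·(716/0.153)·3.302²/(2·9.81) = 59.99 m

h_f ≈ 60.0 m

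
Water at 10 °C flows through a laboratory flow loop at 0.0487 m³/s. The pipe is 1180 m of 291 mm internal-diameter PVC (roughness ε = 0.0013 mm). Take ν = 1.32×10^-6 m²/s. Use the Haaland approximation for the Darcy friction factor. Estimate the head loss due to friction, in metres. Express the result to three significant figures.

h_f ≈ 1.79 m

V = 4Q/(πD²) = 4·0.0487/(π·0.291²) = 0.7322 m/s
Re = VD/ν = 0.7322·0.291/1.32×10^-6 = 1.61×10^5 → turbulent
ε/D = 0.0013/291 = 4.47×10^-6
Haaland: f = 0.01619
h_f = f(L/D)V²/(2g) = 0.01619·(1180/0.291)·0.7322²/(2·9.81) = 1.794 m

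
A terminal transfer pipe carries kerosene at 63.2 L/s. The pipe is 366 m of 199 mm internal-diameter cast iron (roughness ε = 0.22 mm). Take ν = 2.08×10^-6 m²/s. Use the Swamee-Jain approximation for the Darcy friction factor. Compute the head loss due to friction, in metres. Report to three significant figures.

h_f ≈ 8.37 m

V = 4Q/(πD²) = 4·0.0632/(π·0.199²) = 2.032 m/s
Re = VD/ν = 2.032·0.199/2.08×10^-6 = 1.94×10^5 → turbulent
ε/D = 0.22/199 = 0.00111
Swamee-Jain: f = 0.02163
h_f = f(L/D)V²/(2g) = 0.02163·(366/0.199)·2.032²/(2·9.81) = 8.373 m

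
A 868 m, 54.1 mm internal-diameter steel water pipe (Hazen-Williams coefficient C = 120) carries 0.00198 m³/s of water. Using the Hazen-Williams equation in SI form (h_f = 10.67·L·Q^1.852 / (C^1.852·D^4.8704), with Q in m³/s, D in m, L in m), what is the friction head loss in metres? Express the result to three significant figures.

h_f = 10.67·868·0.00198^1.852 / (120^1.852·0.0541^4.8704) = 19.02 m

h_f ≈ 19.0 m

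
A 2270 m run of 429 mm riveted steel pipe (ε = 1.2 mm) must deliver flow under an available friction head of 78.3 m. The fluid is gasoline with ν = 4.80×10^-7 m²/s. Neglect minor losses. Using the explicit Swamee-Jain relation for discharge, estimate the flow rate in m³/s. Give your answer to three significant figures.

Q ≈ 0.486 m³/s

Swamee-Jain (Type II): Q = -0.965·√(gD⁵h_f/L)·ln[ε/(3.7D) + √(3.17ν²L/(gD³h_f))]
√(gD⁵h_f/L) = √(9.81·0.429⁵·78.3/2270) = 0.07012
ε/(3.7D) = 7.56×10^-4; √(3.17ν²L/(gD³h_f)) = 5.23×10^-6
Q = -0.965·0.07012·ln(7.612×10^-4) = 0.4859 m³/s
Check: V = 3.36 m/s, Re = 3.00×10^6, f = 0.02574, h_f = 78.4 m ≈ 78.3 m ✓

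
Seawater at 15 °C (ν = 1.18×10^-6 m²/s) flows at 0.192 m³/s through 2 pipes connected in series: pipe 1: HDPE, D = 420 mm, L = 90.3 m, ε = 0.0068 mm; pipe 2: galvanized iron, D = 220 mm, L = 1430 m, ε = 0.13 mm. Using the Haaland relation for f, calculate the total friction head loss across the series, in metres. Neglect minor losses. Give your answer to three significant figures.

H ≈ 151 m

Pipe 1: V = 1.386 m/s, Re = 4.93×10^5, ε/D = 1.62×10^-5, f = 0.01328, h_1 = f(L/D)V²/2g = 0.2795 m
Pipe 2: V = 5.051 m/s, Re = 9.42×10^5, ε/D = 5.91×10^-4, f = 0.01779, h_2 = f(L/D)V²/2g = 150.4 m
Series → Q common, losses add: H = Σh = 150.6 m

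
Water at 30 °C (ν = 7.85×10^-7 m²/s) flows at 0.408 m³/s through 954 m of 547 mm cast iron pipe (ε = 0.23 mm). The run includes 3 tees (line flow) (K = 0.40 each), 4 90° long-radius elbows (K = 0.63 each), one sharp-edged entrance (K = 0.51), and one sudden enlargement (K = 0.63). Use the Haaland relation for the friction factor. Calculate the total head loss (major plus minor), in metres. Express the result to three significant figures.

H_L ≈ 5.17 m

V = 4Q/(πD²) = 1.736 m/s; V²/2g = 0.1536 m
Re = 1.21×10^6, ε/D = 4.20×10^-4 → f = 0.01652 (Haaland)
Major: h_f = f(L/D)·V²/2g = 0.01652·1744·0.1536 = 4.426 m
Minor: ΣK = 4.86; h_m = ΣK·V²/2g = 0.7467 m
Total H_L = 4.426 + 0.7467 = 5.172 m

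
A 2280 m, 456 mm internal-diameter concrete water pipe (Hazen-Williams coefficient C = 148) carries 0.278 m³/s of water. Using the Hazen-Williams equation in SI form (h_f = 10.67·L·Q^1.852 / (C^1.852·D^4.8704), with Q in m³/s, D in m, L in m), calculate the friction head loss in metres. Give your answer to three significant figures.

h_f ≈ 9.96 m

h_f = 10.67·2280·0.278^1.852 / (148^1.852·0.456^4.8704) = 9.957 m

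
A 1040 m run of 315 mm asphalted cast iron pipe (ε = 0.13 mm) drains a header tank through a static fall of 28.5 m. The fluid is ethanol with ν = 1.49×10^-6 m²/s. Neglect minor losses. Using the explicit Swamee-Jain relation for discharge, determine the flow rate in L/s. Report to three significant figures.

Swamee-Jain (Type II): Q = -0.965·√(gD⁵h_f/L)·ln[ε/(3.7D) + √(3.17ν²L/(gD³h_f))]
√(gD⁵h_f/L) = √(9.81·0.315⁵·28.5/1040) = 0.02887
ε/(3.7D) = 1.12×10^-4; √(3.17ν²L/(gD³h_f)) = 2.89×10^-5
Q = -0.965·0.02887·ln(1.405×10^-4) = 0.2472 m³/s
Check: V = 3.17 m/s, Re = 6.71×10^5, f = 0.01695, h_f = 28.7 m ≈ 28.5 m ✓

Q ≈ 247 L/s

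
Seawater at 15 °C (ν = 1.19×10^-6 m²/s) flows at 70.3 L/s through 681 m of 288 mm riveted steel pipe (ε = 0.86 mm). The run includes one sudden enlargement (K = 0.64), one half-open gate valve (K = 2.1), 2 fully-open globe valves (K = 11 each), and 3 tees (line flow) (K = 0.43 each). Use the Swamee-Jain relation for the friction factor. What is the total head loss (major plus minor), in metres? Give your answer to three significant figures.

V = 4Q/(πD²) = 1.079 m/s; V²/2g = 0.05936 m
Re = 2.61×10^5, ε/D = 0.00299 → f = 0.02681 (Swamee-Jain)
Major: h_f = f(L/D)·V²/2g = 0.02681·2365·0.05936 = 3.763 m
Minor: ΣK = 26.0; h_m = ΣK·V²/2g = 1.545 m
Total H_L = 3.763 + 1.545 = 5.308 m

H_L ≈ 5.31 m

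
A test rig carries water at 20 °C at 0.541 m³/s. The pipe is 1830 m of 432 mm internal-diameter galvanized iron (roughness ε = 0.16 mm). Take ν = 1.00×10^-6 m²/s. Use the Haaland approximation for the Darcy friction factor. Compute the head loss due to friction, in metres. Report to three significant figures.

h_f ≈ 47.1 m

V = 4Q/(πD²) = 4·0.541/(π·0.432²) = 3.691 m/s
Re = VD/ν = 3.691·0.432/1.00×10^-6 = 1.59×10^6 → turbulent
ε/D = 0.16/432 = 3.70×10^-4
Haaland: f = 0.01601
h_f = f(L/D)V²/(2g) = 0.01601·(1830/0.432)·3.691²/(2·9.81) = 47.09 m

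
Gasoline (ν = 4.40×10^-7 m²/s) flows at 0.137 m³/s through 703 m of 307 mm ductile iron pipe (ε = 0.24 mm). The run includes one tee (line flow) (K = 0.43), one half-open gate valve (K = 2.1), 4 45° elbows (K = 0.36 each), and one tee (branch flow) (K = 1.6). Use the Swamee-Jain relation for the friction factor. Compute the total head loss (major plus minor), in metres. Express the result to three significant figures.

H_L ≈ 8.52 m

V = 4Q/(πD²) = 1.851 m/s; V²/2g = 0.1746 m
Re = 1.29×10^6, ε/D = 7.82×10^-4 → f = 0.01888 (Swamee-Jain)
Major: h_f = f(L/D)·V²/2g = 0.01888·2290·0.1746 = 7.546 m
Minor: ΣK = 5.57; h_m = ΣK·V²/2g = 0.9724 m
Total H_L = 7.546 + 0.9724 = 8.519 m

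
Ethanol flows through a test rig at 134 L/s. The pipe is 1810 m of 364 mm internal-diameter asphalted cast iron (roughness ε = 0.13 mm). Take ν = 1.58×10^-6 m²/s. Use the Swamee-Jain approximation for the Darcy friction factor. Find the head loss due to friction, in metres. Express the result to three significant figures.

V = 4Q/(πD²) = 4·0.134/(π·0.364²) = 1.288 m/s
Re = VD/ν = 1.288·0.364/1.58×10^-6 = 2.97×10^5 → turbulent
ε/D = 0.13/364 = 3.57×10^-4
Swamee-Jain: f = 0.01747
h_f = f(L/D)V²/(2g) = 0.01747·(1810/0.364)·1.288²/(2·9.81) = 7.340 m

h_f ≈ 7.34 m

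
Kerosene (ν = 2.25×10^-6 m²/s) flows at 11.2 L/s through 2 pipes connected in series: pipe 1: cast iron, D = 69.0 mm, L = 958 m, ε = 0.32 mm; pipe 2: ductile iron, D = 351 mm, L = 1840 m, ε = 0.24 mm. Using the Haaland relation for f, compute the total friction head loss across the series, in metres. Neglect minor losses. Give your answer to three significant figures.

Pipe 1: V = 2.995 m/s, Re = 9.19×10^4, ε/D = 0.00464, f = 0.03071, h_1 = f(L/D)V²/2g = 195.0 m
Pipe 2: V = 0.1157 m/s, Re = 1.81×10^4, ε/D = 6.84×10^-4, f = 0.02762, h_2 = f(L/D)V²/2g = 0.09886 m
Series → Q common, losses add: H = Σh = 195.1 m

H ≈ 195 m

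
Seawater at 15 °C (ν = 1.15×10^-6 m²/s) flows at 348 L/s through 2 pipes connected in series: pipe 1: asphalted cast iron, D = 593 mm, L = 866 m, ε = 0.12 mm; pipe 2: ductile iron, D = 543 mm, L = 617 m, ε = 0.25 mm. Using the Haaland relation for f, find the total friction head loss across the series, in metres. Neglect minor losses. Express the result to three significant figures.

H ≈ 4.01 m

Pipe 1: V = 1.260 m/s, Re = 6.50×10^5, ε/D = 2.02×10^-4, f = 0.01501, h_1 = f(L/D)V²/2g = 1.774 m
Pipe 2: V = 1.503 m/s, Re = 7.10×10^5, ε/D = 4.60×10^-4, f = 0.01707, h_2 = f(L/D)V²/2g = 2.233 m
Series → Q common, losses add: H = Σh = 4.007 m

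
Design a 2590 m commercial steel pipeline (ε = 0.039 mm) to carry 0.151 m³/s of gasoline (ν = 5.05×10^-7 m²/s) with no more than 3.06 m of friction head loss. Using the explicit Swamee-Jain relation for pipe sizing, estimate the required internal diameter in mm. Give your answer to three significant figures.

Swamee-Jain (Type III): D = 0.66·[ε^1.25·(LQ²/(gh_f))^4.75 + ν·Q^9.4·(L/(gh_f))^5.2]^0.04
LQ²/(gh_f) = 1.967; L/(gh_f) = 86.28
Term 1 = ε^1.25·(…)^4.75 = 7.67×10^-5; Term 2 = ν·Q^9.4·(…)^5.2 = 1.13×10^-4
D = 0.66·(7.67×10^-5 + 1.13×10^-4)^0.04 = 0.4684 m = 468 mm
Check: V = 0.876 m/s, Re = 8.13×10^5, f = 0.01352, h_f = 2.92 m ≈ 3.06 m ✓

D ≈ 468 mm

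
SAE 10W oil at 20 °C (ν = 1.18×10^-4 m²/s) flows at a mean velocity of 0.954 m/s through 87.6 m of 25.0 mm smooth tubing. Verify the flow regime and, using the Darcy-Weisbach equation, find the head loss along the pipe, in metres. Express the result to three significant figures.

h_f ≈ 51.5 m

Re = VD/ν = 0.954·0.02500/1.18×10^-4 = 202 → laminar (Re < 2300)
f = 64/Re = 0.3166
h_f = f(L/D)V²/(2g) = 0.3166·(87.6/0.02500)·0.954²/(2·9.81) = 51.47 m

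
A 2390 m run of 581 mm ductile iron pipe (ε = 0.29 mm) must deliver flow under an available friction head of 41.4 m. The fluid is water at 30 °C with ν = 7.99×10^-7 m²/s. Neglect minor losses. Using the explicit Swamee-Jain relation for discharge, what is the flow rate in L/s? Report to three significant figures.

Swamee-Jain (Type II): Q = -0.965·√(gD⁵h_f/L)·ln[ε/(3.7D) + √(3.17ν²L/(gD³h_f))]
√(gD⁵h_f/L) = √(9.81·0.581⁵·41.4/2390) = 0.1061
ε/(3.7D) = 1.35×10^-4; √(3.17ν²L/(gD³h_f)) = 7.79×10^-6
Q = -0.965·0.1061·ln(1.427×10^-4) = 0.9063 m³/s
Check: V = 3.42 m/s, Re = 2.49×10^6, f = 0.01697, h_f = 41.6 m ≈ 41.4 m ✓

Q ≈ 906 L/s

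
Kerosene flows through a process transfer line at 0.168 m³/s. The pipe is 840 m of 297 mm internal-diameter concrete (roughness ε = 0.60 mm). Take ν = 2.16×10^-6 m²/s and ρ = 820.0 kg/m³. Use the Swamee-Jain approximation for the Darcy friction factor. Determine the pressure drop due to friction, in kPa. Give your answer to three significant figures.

Δp ≈ 165 kPa

V = 4Q/(πD²) = 4·0.168/(π·0.297²) = 2.425 m/s
Re = VD/ν = 2.425·0.297/2.16×10^-6 = 3.33×10^5 → turbulent
ε/D = 0.60/297 = 0.00202
Swamee-Jain: f = 0.02416
h_f = f(L/D)V²/(2g) = 0.02416·(840/0.297)·2.425²/(2·9.81) = 20.48 m
Δp = ρg·h_f = 820.0·9.81·20.48 = 164.8 kPa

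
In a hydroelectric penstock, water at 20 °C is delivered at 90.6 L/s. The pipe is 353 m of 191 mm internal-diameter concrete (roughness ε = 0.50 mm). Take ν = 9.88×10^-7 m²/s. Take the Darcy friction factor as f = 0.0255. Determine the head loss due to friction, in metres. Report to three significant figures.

V = 4Q/(πD²) = 4·0.0906/(π·0.191²) = 3.162 m/s
h_f = f(L/D)V²/(2g) = 0.02550·(353/0.191)·3.162²/(2·9.81) = 24.02 m

h_f ≈ 24.0 m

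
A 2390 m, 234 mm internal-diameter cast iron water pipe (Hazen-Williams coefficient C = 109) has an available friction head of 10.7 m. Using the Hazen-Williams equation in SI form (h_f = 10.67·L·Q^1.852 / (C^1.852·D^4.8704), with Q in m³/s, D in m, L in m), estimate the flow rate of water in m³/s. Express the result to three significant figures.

Rearranging: Q = [h_f·C^1.852·D^4.8704 / (10.67·L)]^(1/1.852)
Q = [10.7·109^1.852·0.234^4.8704 / (10.67·2390)]^0.540 = 0.03590 m³/s

Q ≈ 0.0359 m³/s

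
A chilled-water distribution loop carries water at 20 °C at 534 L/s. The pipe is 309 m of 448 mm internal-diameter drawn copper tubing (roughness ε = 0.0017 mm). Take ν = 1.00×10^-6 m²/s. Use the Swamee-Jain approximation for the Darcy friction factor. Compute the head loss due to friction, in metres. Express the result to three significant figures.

V = 4Q/(πD²) = 4·0.534/(π·0.448²) = 3.388 m/s
Re = VD/ν = 3.388·0.448/1.00×10^-6 = 1.52×10^6 → turbulent
ε/D = 0.0017/448 = 3.79×10^-6
Swamee-Jain: f = 0.01096
h_f = f(L/D)V²/(2g) = 0.01096·(309/0.448)·3.388²/(2·9.81) = 4.420 m

h_f ≈ 4.42 m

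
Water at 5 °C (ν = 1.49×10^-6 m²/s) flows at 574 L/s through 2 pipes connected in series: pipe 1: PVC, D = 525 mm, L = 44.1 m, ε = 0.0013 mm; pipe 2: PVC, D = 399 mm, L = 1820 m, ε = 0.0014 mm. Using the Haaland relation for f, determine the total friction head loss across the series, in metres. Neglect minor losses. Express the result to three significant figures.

Pipe 1: V = 2.652 m/s, Re = 9.34×10^5, ε/D = 2.48×10^-6, f = 0.01176, h_1 = f(L/D)V²/2g = 0.3539 m
Pipe 2: V = 4.591 m/s, Re = 1.23×10^6, ε/D = 3.51×10^-6, f = 0.01126, h_2 = f(L/D)V²/2g = 55.18 m
Series → Q common, losses add: H = Σh = 55.53 m

H ≈ 55.5 m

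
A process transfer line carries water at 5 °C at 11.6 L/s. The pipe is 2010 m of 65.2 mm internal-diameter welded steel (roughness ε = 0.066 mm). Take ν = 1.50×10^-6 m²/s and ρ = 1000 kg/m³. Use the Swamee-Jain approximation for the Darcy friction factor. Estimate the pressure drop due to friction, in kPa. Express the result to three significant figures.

Δp ≈ 4030 kPa

V = 4Q/(πD²) = 4·0.0116/(π·0.0652²) = 3.474 m/s
Re = VD/ν = 3.474·0.0652/1.50×10^-6 = 1.51×10^5 → turbulent
ε/D = 0.066/65.2 = 0.00101
Swamee-Jain: f = 0.02164
h_f = f(L/D)V²/(2g) = 0.02164·(2010/0.0652)·3.474²/(2·9.81) = 410.4 m
Δp = ρg·h_f = 1000·9.81·410.4 = 4026 kPa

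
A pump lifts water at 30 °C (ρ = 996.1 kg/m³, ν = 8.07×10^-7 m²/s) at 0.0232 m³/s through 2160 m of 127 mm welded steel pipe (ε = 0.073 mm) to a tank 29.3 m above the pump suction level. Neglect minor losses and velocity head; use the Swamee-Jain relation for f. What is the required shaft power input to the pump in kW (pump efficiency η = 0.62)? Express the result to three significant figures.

V = 4Q/(πD²) = 1.831 m/s; Re = 2.88×10^5; ε/D = 5.75×10^-4; f = 0.01879
h_f = f(L/D)V²/2g = 54.65 m
Total head H = z + h_f = 29.3 + 54.65 = 83.95 m
P_hyd = ρgQH = 996.1·9.81·0.0232·83.95 = 19.03 kW
P_shaft = P_hyd/η = 19.03/0.62 = 30.70 kW

P_shaft ≈ 30.7 kW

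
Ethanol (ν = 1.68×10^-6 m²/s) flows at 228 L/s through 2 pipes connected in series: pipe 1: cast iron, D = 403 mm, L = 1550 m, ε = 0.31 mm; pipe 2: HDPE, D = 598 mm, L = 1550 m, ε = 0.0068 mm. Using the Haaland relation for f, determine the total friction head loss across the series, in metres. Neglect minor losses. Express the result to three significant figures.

H ≈ 13.3 m

Pipe 1: V = 1.787 m/s, Re = 4.29×10^5, ε/D = 7.69×10^-4, f = 0.01920, h_1 = f(L/D)V²/2g = 12.03 m
Pipe 2: V = 0.8118 m/s, Re = 2.89×10^5, ε/D = 1.14×10^-5, f = 0.01453, h_2 = f(L/D)V²/2g = 1.265 m
Series → Q common, losses add: H = Σh = 13.29 m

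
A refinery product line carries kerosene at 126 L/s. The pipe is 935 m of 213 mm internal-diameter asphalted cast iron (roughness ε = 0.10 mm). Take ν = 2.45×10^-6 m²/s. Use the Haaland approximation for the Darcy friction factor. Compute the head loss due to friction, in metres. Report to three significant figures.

h_f ≈ 50.0 m

V = 4Q/(πD²) = 4·0.126/(π·0.213²) = 3.536 m/s
Re = VD/ν = 3.536·0.213/2.45×10^-6 = 3.07×10^5 → turbulent
ε/D = 0.10/213 = 4.69×10^-4
Haaland: f = 0.01786
h_f = f(L/D)V²/(2g) = 0.01786·(935/0.213)·3.536²/(2·9.81) = 49.98 m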